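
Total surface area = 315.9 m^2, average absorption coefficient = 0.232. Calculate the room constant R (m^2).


Given values:
  S = 315.9 m^2, alpha = 0.232
Formula: R = S * alpha / (1 - alpha)
Numerator: 315.9 * 0.232 = 73.2888
Denominator: 1 - 0.232 = 0.768
R = 73.2888 / 0.768 = 95.43

95.43 m^2


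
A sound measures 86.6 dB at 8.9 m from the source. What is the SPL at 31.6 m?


Given values:
  SPL1 = 86.6 dB, r1 = 8.9 m, r2 = 31.6 m
Formula: SPL2 = SPL1 - 20 * log10(r2 / r1)
Compute ratio: r2 / r1 = 31.6 / 8.9 = 3.5506
Compute log10: log10(3.5506) = 0.550302
Compute drop: 20 * 0.550302 = 11.006
SPL2 = 86.6 - 11.006 = 75.59

75.59 dB


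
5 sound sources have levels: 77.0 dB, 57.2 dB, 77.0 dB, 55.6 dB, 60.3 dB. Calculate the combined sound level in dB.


Formula: L_total = 10 * log10( sum(10^(Li/10)) )
  Source 1: 10^(77.0/10) = 50118723.3627
  Source 2: 10^(57.2/10) = 524807.4602
  Source 3: 10^(77.0/10) = 50118723.3627
  Source 4: 10^(55.6/10) = 363078.0548
  Source 5: 10^(60.3/10) = 1071519.3052
Sum of linear values = 102196851.5456
L_total = 10 * log10(102196851.5456) = 80.09

80.09 dB


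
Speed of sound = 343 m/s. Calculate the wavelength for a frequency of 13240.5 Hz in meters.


Given values:
  c = 343 m/s, f = 13240.5 Hz
Formula: lambda = c / f
lambda = 343 / 13240.5
lambda = 0.0259

0.0259 m


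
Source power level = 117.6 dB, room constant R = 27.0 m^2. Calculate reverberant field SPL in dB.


Given values:
  Lw = 117.6 dB, R = 27.0 m^2
Formula: SPL = Lw + 10 * log10(4 / R)
Compute 4 / R = 4 / 27.0 = 0.148148
Compute 10 * log10(0.148148) = -8.293
SPL = 117.6 + (-8.293) = 109.31

109.31 dB


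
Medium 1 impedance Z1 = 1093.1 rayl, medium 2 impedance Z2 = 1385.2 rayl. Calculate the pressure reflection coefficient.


Given values:
  Z1 = 1093.1 rayl, Z2 = 1385.2 rayl
Formula: R = (Z2 - Z1) / (Z2 + Z1)
Numerator: Z2 - Z1 = 1385.2 - 1093.1 = 292.1
Denominator: Z2 + Z1 = 1385.2 + 1093.1 = 2478.3
R = 292.1 / 2478.3 = 0.1179

0.1179


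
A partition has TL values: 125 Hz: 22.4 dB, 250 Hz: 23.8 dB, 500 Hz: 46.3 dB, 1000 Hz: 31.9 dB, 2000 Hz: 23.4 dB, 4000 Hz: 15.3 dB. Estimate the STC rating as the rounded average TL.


Given TL values at each frequency:
  125 Hz: 22.4 dB
  250 Hz: 23.8 dB
  500 Hz: 46.3 dB
  1000 Hz: 31.9 dB
  2000 Hz: 23.4 dB
  4000 Hz: 15.3 dB
Formula: STC ~ round(average of TL values)
Sum = 22.4 + 23.8 + 46.3 + 31.9 + 23.4 + 15.3 = 163.1
Average = 163.1 / 6 = 27.18
Rounded: 27

27


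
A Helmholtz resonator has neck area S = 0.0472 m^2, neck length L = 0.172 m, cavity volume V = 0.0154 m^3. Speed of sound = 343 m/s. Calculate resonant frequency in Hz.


Given values:
  S = 0.0472 m^2, L = 0.172 m, V = 0.0154 m^3, c = 343 m/s
Formula: f = (c / (2*pi)) * sqrt(S / (V * L))
Compute V * L = 0.0154 * 0.172 = 0.0026488
Compute S / (V * L) = 0.0472 / 0.0026488 = 17.8194
Compute sqrt(17.8194) = 4.221303
Compute c / (2*pi) = 343 / 6.283185 = 54.590148
f = 54.590148 * 4.221303 = 230.44

230.44 Hz


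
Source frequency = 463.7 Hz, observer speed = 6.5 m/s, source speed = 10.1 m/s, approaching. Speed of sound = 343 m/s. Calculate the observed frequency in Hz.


Given values:
  f_s = 463.7 Hz, v_o = 6.5 m/s, v_s = 10.1 m/s
  Direction: approaching
Formula: f_o = f_s * (c + v_o) / (c - v_s)
Numerator: c + v_o = 343 + 6.5 = 349.5
Denominator: c - v_s = 343 - 10.1 = 332.9
f_o = 463.7 * 349.5 / 332.9 = 486.82

486.82 Hz


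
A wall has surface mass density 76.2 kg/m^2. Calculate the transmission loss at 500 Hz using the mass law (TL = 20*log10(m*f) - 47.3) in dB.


Given values:
  m = 76.2 kg/m^2, f = 500 Hz
Formula: TL = 20 * log10(m * f) - 47.3
Compute m * f = 76.2 * 500 = 38100.0
Compute log10(38100.0) = 4.580925
Compute 20 * 4.580925 = 91.6185
TL = 91.6185 - 47.3 = 44.32

44.32 dB


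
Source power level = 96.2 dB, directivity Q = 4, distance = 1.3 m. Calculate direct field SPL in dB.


Given values:
  Lw = 96.2 dB, Q = 4, r = 1.3 m
Formula: SPL = Lw + 10 * log10(Q / (4 * pi * r^2))
Compute 4 * pi * r^2 = 4 * pi * 1.3^2 = 21.2372
Compute Q / denom = 4 / 21.2372 = 0.18834875
Compute 10 * log10(0.18834875) = -7.2504
SPL = 96.2 + (-7.2504) = 88.95

88.95 dB


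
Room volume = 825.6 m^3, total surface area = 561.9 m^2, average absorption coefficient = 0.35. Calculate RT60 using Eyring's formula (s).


Given values:
  V = 825.6 m^3, S = 561.9 m^2, alpha = 0.35
Formula: RT60 = 0.161 * V / (-S * ln(1 - alpha))
Compute ln(1 - 0.35) = ln(0.65) = -0.430783
Denominator: -561.9 * -0.430783 = 242.057
Numerator: 0.161 * 825.6 = 132.9216
RT60 = 132.9216 / 242.057 = 0.549

0.549 s


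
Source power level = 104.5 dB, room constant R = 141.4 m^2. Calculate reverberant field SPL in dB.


Given values:
  Lw = 104.5 dB, R = 141.4 m^2
Formula: SPL = Lw + 10 * log10(4 / R)
Compute 4 / R = 4 / 141.4 = 0.028289
Compute 10 * log10(0.028289) = -15.4838
SPL = 104.5 + (-15.4838) = 89.02

89.02 dB


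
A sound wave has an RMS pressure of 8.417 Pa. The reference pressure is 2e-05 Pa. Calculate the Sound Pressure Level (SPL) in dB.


Given values:
  p = 8.417 Pa
  p_ref = 2e-05 Pa
Formula: SPL = 20 * log10(p / p_ref)
Compute ratio: p / p_ref = 8.417 / 2e-05 = 420850
Compute log10: log10(420850) = 5.624127
Multiply: SPL = 20 * 5.624127 = 112.48

112.48 dB


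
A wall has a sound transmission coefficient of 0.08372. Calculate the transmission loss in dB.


Given values:
  tau = 0.08372
Formula: TL = 10 * log10(1 / tau)
Compute 1 / tau = 1 / 0.08372 = 11.9446
Compute log10(11.9446) = 1.077172
TL = 10 * 1.077172 = 10.77

10.77 dB


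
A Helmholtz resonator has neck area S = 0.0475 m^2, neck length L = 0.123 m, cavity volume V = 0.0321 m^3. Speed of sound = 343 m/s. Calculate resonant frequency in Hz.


Given values:
  S = 0.0475 m^2, L = 0.123 m, V = 0.0321 m^3, c = 343 m/s
Formula: f = (c / (2*pi)) * sqrt(S / (V * L))
Compute V * L = 0.0321 * 0.123 = 0.0039483
Compute S / (V * L) = 0.0475 / 0.0039483 = 12.0305
Compute sqrt(12.0305) = 3.468501
Compute c / (2*pi) = 343 / 6.283185 = 54.590148
f = 54.590148 * 3.468501 = 189.35

189.35 Hz


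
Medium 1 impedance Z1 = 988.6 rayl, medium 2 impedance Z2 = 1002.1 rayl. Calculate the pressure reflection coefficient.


Given values:
  Z1 = 988.6 rayl, Z2 = 1002.1 rayl
Formula: R = (Z2 - Z1) / (Z2 + Z1)
Numerator: Z2 - Z1 = 1002.1 - 988.6 = 13.5
Denominator: Z2 + Z1 = 1002.1 + 988.6 = 1990.7
R = 13.5 / 1990.7 = 0.0068

0.0068


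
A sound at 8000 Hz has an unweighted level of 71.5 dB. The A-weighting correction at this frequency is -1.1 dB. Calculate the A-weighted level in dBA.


Given values:
  SPL = 71.5 dB
  A-weighting at 8000 Hz = -1.1 dB
Formula: L_A = SPL + A_weight
L_A = 71.5 + (-1.1)
L_A = 70.4

70.4 dBA


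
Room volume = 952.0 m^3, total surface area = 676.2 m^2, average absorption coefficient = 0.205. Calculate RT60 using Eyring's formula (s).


Given values:
  V = 952.0 m^3, S = 676.2 m^2, alpha = 0.205
Formula: RT60 = 0.161 * V / (-S * ln(1 - alpha))
Compute ln(1 - 0.205) = ln(0.795) = -0.229413
Denominator: -676.2 * -0.229413 = 155.1291
Numerator: 0.161 * 952.0 = 153.272
RT60 = 153.272 / 155.1291 = 0.988

0.988 s


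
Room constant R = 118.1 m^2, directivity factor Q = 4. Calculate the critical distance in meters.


Given values:
  R = 118.1 m^2, Q = 4
Formula: d_c = 0.141 * sqrt(Q * R)
Compute Q * R = 4 * 118.1 = 472.4
Compute sqrt(472.4) = 21.7348
d_c = 0.141 * 21.7348 = 3.065

3.065 m


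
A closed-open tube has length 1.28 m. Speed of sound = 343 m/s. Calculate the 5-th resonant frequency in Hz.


Given values:
  Tube type: closed-open, L = 1.28 m, c = 343 m/s, n = 5
Formula: f_n = (2n - 1) * c / (4 * L)
Compute 2n - 1 = 2*5 - 1 = 9
Compute 4 * L = 4 * 1.28 = 5.12
f = 9 * 343 / 5.12
f = 602.93

602.93 Hz


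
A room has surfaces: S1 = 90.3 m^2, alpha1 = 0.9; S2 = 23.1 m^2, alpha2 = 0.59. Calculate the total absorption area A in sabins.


Given surfaces:
  Surface 1: 90.3 * 0.9 = 81.27
  Surface 2: 23.1 * 0.59 = 13.629
Formula: A = sum(Si * alpha_i)
A = 81.27 + 13.629
A = 94.9

94.9 sabins


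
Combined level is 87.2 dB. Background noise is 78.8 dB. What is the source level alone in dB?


Given values:
  L_total = 87.2 dB, L_bg = 78.8 dB
Formula: L_source = 10 * log10(10^(L_total/10) - 10^(L_bg/10))
Convert to linear:
  10^(87.2/10) = 524807460.2498
  10^(78.8/10) = 75857757.5029
Difference: 524807460.2498 - 75857757.5029 = 448949702.7469
L_source = 10 * log10(448949702.7469) = 86.52

86.52 dB


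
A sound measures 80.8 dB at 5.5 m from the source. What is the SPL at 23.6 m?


Given values:
  SPL1 = 80.8 dB, r1 = 5.5 m, r2 = 23.6 m
Formula: SPL2 = SPL1 - 20 * log10(r2 / r1)
Compute ratio: r2 / r1 = 23.6 / 5.5 = 4.2909
Compute log10: log10(4.2909) = 0.632548
Compute drop: 20 * 0.632548 = 12.651
SPL2 = 80.8 - 12.651 = 68.15

68.15 dB


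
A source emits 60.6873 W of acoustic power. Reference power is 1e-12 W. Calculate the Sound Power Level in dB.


Given values:
  W = 60.6873 W
  W_ref = 1e-12 W
Formula: SWL = 10 * log10(W / W_ref)
Compute ratio: W / W_ref = 60687300000000
Compute log10: log10(60687300000000) = 13.783098
Multiply: SWL = 10 * 13.783098 = 137.83

137.83 dB


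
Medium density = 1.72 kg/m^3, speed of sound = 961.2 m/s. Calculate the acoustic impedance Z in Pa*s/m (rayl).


Given values:
  rho = 1.72 kg/m^3
  c = 961.2 m/s
Formula: Z = rho * c
Z = 1.72 * 961.2
Z = 1653.26

1653.26 rayl


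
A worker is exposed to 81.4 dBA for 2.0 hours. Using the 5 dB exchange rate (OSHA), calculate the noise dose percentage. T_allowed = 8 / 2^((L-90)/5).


Given values:
  L = 81.4 dBA, T = 2.0 hours
Formula: T_allowed = 8 / 2^((L - 90) / 5)
Compute exponent: (81.4 - 90) / 5 = -1.72
Compute 2^(-1.72) = 0.303549
T_allowed = 8 / 0.303549 = 26.354888 hours
Dose = (T / T_allowed) * 100
Dose = (2.0 / 26.354888) * 100 = 7.59

7.59 %


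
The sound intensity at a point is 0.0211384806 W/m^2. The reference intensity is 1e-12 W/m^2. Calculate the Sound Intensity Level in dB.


Given values:
  I = 0.0211384806 W/m^2
  I_ref = 1e-12 W/m^2
Formula: SIL = 10 * log10(I / I_ref)
Compute ratio: I / I_ref = 21138480600
Compute log10: log10(21138480600) = 10.325074
Multiply: SIL = 10 * 10.325074 = 103.25

103.25 dB


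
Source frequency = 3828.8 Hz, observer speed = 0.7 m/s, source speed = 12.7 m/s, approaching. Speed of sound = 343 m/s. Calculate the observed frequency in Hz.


Given values:
  f_s = 3828.8 Hz, v_o = 0.7 m/s, v_s = 12.7 m/s
  Direction: approaching
Formula: f_o = f_s * (c + v_o) / (c - v_s)
Numerator: c + v_o = 343 + 0.7 = 343.7
Denominator: c - v_s = 343 - 12.7 = 330.3
f_o = 3828.8 * 343.7 / 330.3 = 3984.13

3984.13 Hz


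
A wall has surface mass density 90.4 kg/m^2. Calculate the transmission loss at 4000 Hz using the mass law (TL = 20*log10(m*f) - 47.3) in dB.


Given values:
  m = 90.4 kg/m^2, f = 4000 Hz
Formula: TL = 20 * log10(m * f) - 47.3
Compute m * f = 90.4 * 4000 = 361600.0
Compute log10(361600.0) = 5.558228
Compute 20 * 5.558228 = 111.1646
TL = 111.1646 - 47.3 = 63.86

63.86 dB


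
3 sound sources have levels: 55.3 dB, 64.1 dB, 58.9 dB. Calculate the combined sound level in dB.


Formula: L_total = 10 * log10( sum(10^(Li/10)) )
  Source 1: 10^(55.3/10) = 338844.1561
  Source 2: 10^(64.1/10) = 2570395.7828
  Source 3: 10^(58.9/10) = 776247.1166
Sum of linear values = 3685487.0555
L_total = 10 * log10(3685487.0555) = 65.66

65.66 dB


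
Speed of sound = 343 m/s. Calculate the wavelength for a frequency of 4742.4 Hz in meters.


Given values:
  c = 343 m/s, f = 4742.4 Hz
Formula: lambda = c / f
lambda = 343 / 4742.4
lambda = 0.0723

0.0723 m


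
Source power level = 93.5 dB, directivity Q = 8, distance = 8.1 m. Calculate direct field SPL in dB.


Given values:
  Lw = 93.5 dB, Q = 8, r = 8.1 m
Formula: SPL = Lw + 10 * log10(Q / (4 * pi * r^2))
Compute 4 * pi * r^2 = 4 * pi * 8.1^2 = 824.4796
Compute Q / denom = 8 / 824.4796 = 0.00970309
Compute 10 * log10(0.00970309) = -20.1309
SPL = 93.5 + (-20.1309) = 73.37

73.37 dB


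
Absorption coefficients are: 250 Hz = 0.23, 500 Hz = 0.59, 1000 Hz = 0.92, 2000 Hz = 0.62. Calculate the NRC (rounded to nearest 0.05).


Given values:
  a_250 = 0.23, a_500 = 0.59
  a_1000 = 0.92, a_2000 = 0.62
Formula: NRC = (a250 + a500 + a1000 + a2000) / 4
Sum = 0.23 + 0.59 + 0.92 + 0.62 = 2.36
NRC = 2.36 / 4 = 0.59
Rounded to nearest 0.05: 0.6

0.6


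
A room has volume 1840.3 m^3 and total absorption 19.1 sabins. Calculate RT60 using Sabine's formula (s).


Given values:
  V = 1840.3 m^3
  A = 19.1 sabins
Formula: RT60 = 0.161 * V / A
Numerator: 0.161 * 1840.3 = 296.2883
RT60 = 296.2883 / 19.1 = 15.512

15.512 s


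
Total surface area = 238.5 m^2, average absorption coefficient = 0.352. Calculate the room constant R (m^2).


Given values:
  S = 238.5 m^2, alpha = 0.352
Formula: R = S * alpha / (1 - alpha)
Numerator: 238.5 * 0.352 = 83.952
Denominator: 1 - 0.352 = 0.648
R = 83.952 / 0.648 = 129.56

129.56 m^2


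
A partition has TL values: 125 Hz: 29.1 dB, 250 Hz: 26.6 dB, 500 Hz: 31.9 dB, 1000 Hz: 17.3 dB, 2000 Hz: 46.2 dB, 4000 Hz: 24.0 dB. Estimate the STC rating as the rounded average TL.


Given TL values at each frequency:
  125 Hz: 29.1 dB
  250 Hz: 26.6 dB
  500 Hz: 31.9 dB
  1000 Hz: 17.3 dB
  2000 Hz: 46.2 dB
  4000 Hz: 24.0 dB
Formula: STC ~ round(average of TL values)
Sum = 29.1 + 26.6 + 31.9 + 17.3 + 46.2 + 24.0 = 175.1
Average = 175.1 / 6 = 29.18
Rounded: 29

29


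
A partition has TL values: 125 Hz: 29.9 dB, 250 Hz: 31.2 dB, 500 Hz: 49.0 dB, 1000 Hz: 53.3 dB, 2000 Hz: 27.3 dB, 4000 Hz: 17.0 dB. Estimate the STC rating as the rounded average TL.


Given TL values at each frequency:
  125 Hz: 29.9 dB
  250 Hz: 31.2 dB
  500 Hz: 49.0 dB
  1000 Hz: 53.3 dB
  2000 Hz: 27.3 dB
  4000 Hz: 17.0 dB
Formula: STC ~ round(average of TL values)
Sum = 29.9 + 31.2 + 49.0 + 53.3 + 27.3 + 17.0 = 207.7
Average = 207.7 / 6 = 34.62
Rounded: 35

35


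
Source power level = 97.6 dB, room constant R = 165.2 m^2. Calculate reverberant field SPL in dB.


Given values:
  Lw = 97.6 dB, R = 165.2 m^2
Formula: SPL = Lw + 10 * log10(4 / R)
Compute 4 / R = 4 / 165.2 = 0.024213
Compute 10 * log10(0.024213) = -16.1595
SPL = 97.6 + (-16.1595) = 81.44

81.44 dB


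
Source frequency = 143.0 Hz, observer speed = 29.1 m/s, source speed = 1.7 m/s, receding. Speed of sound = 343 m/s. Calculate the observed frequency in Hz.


Given values:
  f_s = 143.0 Hz, v_o = 29.1 m/s, v_s = 1.7 m/s
  Direction: receding
Formula: f_o = f_s * (c - v_o) / (c + v_s)
Numerator: c - v_o = 343 - 29.1 = 313.9
Denominator: c + v_s = 343 + 1.7 = 344.7
f_o = 143.0 * 313.9 / 344.7 = 130.22

130.22 Hz


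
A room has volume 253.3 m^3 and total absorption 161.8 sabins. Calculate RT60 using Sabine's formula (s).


Given values:
  V = 253.3 m^3
  A = 161.8 sabins
Formula: RT60 = 0.161 * V / A
Numerator: 0.161 * 253.3 = 40.7813
RT60 = 40.7813 / 161.8 = 0.252

0.252 s


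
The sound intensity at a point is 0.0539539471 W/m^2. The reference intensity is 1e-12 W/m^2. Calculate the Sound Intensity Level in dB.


Given values:
  I = 0.0539539471 W/m^2
  I_ref = 1e-12 W/m^2
Formula: SIL = 10 * log10(I / I_ref)
Compute ratio: I / I_ref = 53953947100
Compute log10: log10(53953947100) = 10.732023
Multiply: SIL = 10 * 10.732023 = 107.32

107.32 dB


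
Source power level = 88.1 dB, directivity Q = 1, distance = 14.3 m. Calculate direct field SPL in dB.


Given values:
  Lw = 88.1 dB, Q = 1, r = 14.3 m
Formula: SPL = Lw + 10 * log10(Q / (4 * pi * r^2))
Compute 4 * pi * r^2 = 4 * pi * 14.3^2 = 2569.6971
Compute Q / denom = 1 / 2569.6971 = 0.00038915
Compute 10 * log10(0.00038915) = -34.0988
SPL = 88.1 + (-34.0988) = 54.0

54.0 dB


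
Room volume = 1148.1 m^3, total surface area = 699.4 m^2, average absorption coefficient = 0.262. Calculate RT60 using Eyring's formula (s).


Given values:
  V = 1148.1 m^3, S = 699.4 m^2, alpha = 0.262
Formula: RT60 = 0.161 * V / (-S * ln(1 - alpha))
Compute ln(1 - 0.262) = ln(0.738) = -0.303811
Denominator: -699.4 * -0.303811 = 212.4854
Numerator: 0.161 * 1148.1 = 184.8441
RT60 = 184.8441 / 212.4854 = 0.87

0.87 s


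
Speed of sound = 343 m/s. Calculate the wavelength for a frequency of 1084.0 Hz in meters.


Given values:
  c = 343 m/s, f = 1084.0 Hz
Formula: lambda = c / f
lambda = 343 / 1084.0
lambda = 0.3164

0.3164 m


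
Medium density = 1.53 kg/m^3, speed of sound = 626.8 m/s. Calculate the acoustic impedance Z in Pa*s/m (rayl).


Given values:
  rho = 1.53 kg/m^3
  c = 626.8 m/s
Formula: Z = rho * c
Z = 1.53 * 626.8
Z = 959.0

959.0 rayl


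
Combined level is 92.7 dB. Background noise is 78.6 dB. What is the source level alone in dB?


Given values:
  L_total = 92.7 dB, L_bg = 78.6 dB
Formula: L_source = 10 * log10(10^(L_total/10) - 10^(L_bg/10))
Convert to linear:
  10^(92.7/10) = 1862087136.6629
  10^(78.6/10) = 72443596.0075
Difference: 1862087136.6629 - 72443596.0075 = 1789643540.6554
L_source = 10 * log10(1789643540.6554) = 92.53

92.53 dB


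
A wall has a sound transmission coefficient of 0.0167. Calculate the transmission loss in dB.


Given values:
  tau = 0.0167
Formula: TL = 10 * log10(1 / tau)
Compute 1 / tau = 1 / 0.0167 = 59.8802
Compute log10(59.8802) = 1.777283
TL = 10 * 1.777283 = 17.77

17.77 dB


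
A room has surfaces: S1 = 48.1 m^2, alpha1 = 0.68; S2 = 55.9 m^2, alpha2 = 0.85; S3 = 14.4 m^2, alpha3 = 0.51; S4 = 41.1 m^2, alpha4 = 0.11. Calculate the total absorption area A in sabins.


Given surfaces:
  Surface 1: 48.1 * 0.68 = 32.708
  Surface 2: 55.9 * 0.85 = 47.515
  Surface 3: 14.4 * 0.51 = 7.344
  Surface 4: 41.1 * 0.11 = 4.521
Formula: A = sum(Si * alpha_i)
A = 32.708 + 47.515 + 7.344 + 4.521
A = 92.09

92.09 sabins


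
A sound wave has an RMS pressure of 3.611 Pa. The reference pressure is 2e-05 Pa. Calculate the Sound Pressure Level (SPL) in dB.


Given values:
  p = 3.611 Pa
  p_ref = 2e-05 Pa
Formula: SPL = 20 * log10(p / p_ref)
Compute ratio: p / p_ref = 3.611 / 2e-05 = 180550
Compute log10: log10(180550) = 5.256597
Multiply: SPL = 20 * 5.256597 = 105.13

105.13 dB


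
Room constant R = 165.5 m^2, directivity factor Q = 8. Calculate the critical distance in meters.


Given values:
  R = 165.5 m^2, Q = 8
Formula: d_c = 0.141 * sqrt(Q * R)
Compute Q * R = 8 * 165.5 = 1324.0
Compute sqrt(1324.0) = 36.3868
d_c = 0.141 * 36.3868 = 5.131

5.131 m


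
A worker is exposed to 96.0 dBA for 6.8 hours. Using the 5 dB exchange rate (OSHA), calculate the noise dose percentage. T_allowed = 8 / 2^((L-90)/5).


Given values:
  L = 96.0 dBA, T = 6.8 hours
Formula: T_allowed = 8 / 2^((L - 90) / 5)
Compute exponent: (96.0 - 90) / 5 = 1.2
Compute 2^(1.2) = 2.297397
T_allowed = 8 / 2.297397 = 3.482202 hours
Dose = (T / T_allowed) * 100
Dose = (6.8 / 3.482202) * 100 = 195.28

195.28 %


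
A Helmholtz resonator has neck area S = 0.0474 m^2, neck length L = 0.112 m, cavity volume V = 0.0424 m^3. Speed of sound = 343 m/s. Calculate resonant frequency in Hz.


Given values:
  S = 0.0474 m^2, L = 0.112 m, V = 0.0424 m^3, c = 343 m/s
Formula: f = (c / (2*pi)) * sqrt(S / (V * L))
Compute V * L = 0.0424 * 0.112 = 0.0047488
Compute S / (V * L) = 0.0474 / 0.0047488 = 9.9815
Compute sqrt(9.9815) = 3.159351
Compute c / (2*pi) = 343 / 6.283185 = 54.590148
f = 54.590148 * 3.159351 = 172.47

172.47 Hz


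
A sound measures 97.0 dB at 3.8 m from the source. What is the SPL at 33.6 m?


Given values:
  SPL1 = 97.0 dB, r1 = 3.8 m, r2 = 33.6 m
Formula: SPL2 = SPL1 - 20 * log10(r2 / r1)
Compute ratio: r2 / r1 = 33.6 / 3.8 = 8.8421
Compute log10: log10(8.8421) = 0.946555
Compute drop: 20 * 0.946555 = 18.9311
SPL2 = 97.0 - 18.9311 = 78.07

78.07 dB


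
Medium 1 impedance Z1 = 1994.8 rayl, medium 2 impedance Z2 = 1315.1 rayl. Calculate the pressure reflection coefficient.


Given values:
  Z1 = 1994.8 rayl, Z2 = 1315.1 rayl
Formula: R = (Z2 - Z1) / (Z2 + Z1)
Numerator: Z2 - Z1 = 1315.1 - 1994.8 = -679.7
Denominator: Z2 + Z1 = 1315.1 + 1994.8 = 3309.9
R = -679.7 / 3309.9 = -0.2054

-0.2054


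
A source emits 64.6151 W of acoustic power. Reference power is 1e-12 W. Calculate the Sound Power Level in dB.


Given values:
  W = 64.6151 W
  W_ref = 1e-12 W
Formula: SWL = 10 * log10(W / W_ref)
Compute ratio: W / W_ref = 64615100000000
Compute log10: log10(64615100000000) = 13.810334
Multiply: SWL = 10 * 13.810334 = 138.1

138.1 dB


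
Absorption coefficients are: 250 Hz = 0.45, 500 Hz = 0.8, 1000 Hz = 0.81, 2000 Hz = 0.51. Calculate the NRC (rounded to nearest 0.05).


Given values:
  a_250 = 0.45, a_500 = 0.8
  a_1000 = 0.81, a_2000 = 0.51
Formula: NRC = (a250 + a500 + a1000 + a2000) / 4
Sum = 0.45 + 0.8 + 0.81 + 0.51 = 2.57
NRC = 2.57 / 4 = 0.6425
Rounded to nearest 0.05: 0.65

0.65


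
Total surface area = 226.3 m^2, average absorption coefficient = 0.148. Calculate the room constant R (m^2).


Given values:
  S = 226.3 m^2, alpha = 0.148
Formula: R = S * alpha / (1 - alpha)
Numerator: 226.3 * 0.148 = 33.4924
Denominator: 1 - 0.148 = 0.852
R = 33.4924 / 0.852 = 39.31

39.31 m^2


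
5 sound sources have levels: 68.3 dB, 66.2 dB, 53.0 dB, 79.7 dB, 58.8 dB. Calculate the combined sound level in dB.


Formula: L_total = 10 * log10( sum(10^(Li/10)) )
  Source 1: 10^(68.3/10) = 6760829.7539
  Source 2: 10^(66.2/10) = 4168693.8347
  Source 3: 10^(53.0/10) = 199526.2315
  Source 4: 10^(79.7/10) = 93325430.0797
  Source 5: 10^(58.8/10) = 758577.575
Sum of linear values = 105213057.4748
L_total = 10 * log10(105213057.4748) = 80.22

80.22 dB


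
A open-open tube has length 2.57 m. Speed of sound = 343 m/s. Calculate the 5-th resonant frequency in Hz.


Given values:
  Tube type: open-open, L = 2.57 m, c = 343 m/s, n = 5
Formula: f_n = n * c / (2 * L)
Compute 2 * L = 2 * 2.57 = 5.14
f = 5 * 343 / 5.14
f = 333.66

333.66 Hz


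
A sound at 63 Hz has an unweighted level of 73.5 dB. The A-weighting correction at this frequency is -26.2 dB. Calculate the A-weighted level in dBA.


Given values:
  SPL = 73.5 dB
  A-weighting at 63 Hz = -26.2 dB
Formula: L_A = SPL + A_weight
L_A = 73.5 + (-26.2)
L_A = 47.3

47.3 dBA


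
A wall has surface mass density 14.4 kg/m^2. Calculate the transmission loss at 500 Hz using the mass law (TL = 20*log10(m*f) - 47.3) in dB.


Given values:
  m = 14.4 kg/m^2, f = 500 Hz
Formula: TL = 20 * log10(m * f) - 47.3
Compute m * f = 14.4 * 500 = 7200.0
Compute log10(7200.0) = 3.857332
Compute 20 * 3.857332 = 77.1466
TL = 77.1466 - 47.3 = 29.85

29.85 dB


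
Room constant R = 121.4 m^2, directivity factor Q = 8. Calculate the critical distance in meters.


Given values:
  R = 121.4 m^2, Q = 8
Formula: d_c = 0.141 * sqrt(Q * R)
Compute Q * R = 8 * 121.4 = 971.2
Compute sqrt(971.2) = 31.1641
d_c = 0.141 * 31.1641 = 4.394

4.394 m


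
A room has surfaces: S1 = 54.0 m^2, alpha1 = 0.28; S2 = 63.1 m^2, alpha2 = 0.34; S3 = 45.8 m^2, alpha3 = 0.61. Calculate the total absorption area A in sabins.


Given surfaces:
  Surface 1: 54.0 * 0.28 = 15.12
  Surface 2: 63.1 * 0.34 = 21.454
  Surface 3: 45.8 * 0.61 = 27.938
Formula: A = sum(Si * alpha_i)
A = 15.12 + 21.454 + 27.938
A = 64.51

64.51 sabins


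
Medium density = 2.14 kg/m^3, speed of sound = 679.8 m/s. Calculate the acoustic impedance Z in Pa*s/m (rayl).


Given values:
  rho = 2.14 kg/m^3
  c = 679.8 m/s
Formula: Z = rho * c
Z = 2.14 * 679.8
Z = 1454.77

1454.77 rayl


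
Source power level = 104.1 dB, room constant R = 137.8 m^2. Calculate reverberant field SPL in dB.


Given values:
  Lw = 104.1 dB, R = 137.8 m^2
Formula: SPL = Lw + 10 * log10(4 / R)
Compute 4 / R = 4 / 137.8 = 0.029028
Compute 10 * log10(0.029028) = -15.3718
SPL = 104.1 + (-15.3718) = 88.73

88.73 dB


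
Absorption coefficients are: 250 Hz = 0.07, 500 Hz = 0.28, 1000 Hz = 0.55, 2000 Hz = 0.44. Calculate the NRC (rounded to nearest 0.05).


Given values:
  a_250 = 0.07, a_500 = 0.28
  a_1000 = 0.55, a_2000 = 0.44
Formula: NRC = (a250 + a500 + a1000 + a2000) / 4
Sum = 0.07 + 0.28 + 0.55 + 0.44 = 1.34
NRC = 1.34 / 4 = 0.335
Rounded to nearest 0.05: 0.35

0.35


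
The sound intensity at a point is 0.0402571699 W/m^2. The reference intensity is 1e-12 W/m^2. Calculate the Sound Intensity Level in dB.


Given values:
  I = 0.0402571699 W/m^2
  I_ref = 1e-12 W/m^2
Formula: SIL = 10 * log10(I / I_ref)
Compute ratio: I / I_ref = 40257169900
Compute log10: log10(40257169900) = 10.604843
Multiply: SIL = 10 * 10.604843 = 106.05

106.05 dB


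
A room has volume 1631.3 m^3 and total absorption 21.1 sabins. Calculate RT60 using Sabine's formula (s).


Given values:
  V = 1631.3 m^3
  A = 21.1 sabins
Formula: RT60 = 0.161 * V / A
Numerator: 0.161 * 1631.3 = 262.6393
RT60 = 262.6393 / 21.1 = 12.447

12.447 s


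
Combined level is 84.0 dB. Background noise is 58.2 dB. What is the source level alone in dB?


Given values:
  L_total = 84.0 dB, L_bg = 58.2 dB
Formula: L_source = 10 * log10(10^(L_total/10) - 10^(L_bg/10))
Convert to linear:
  10^(84.0/10) = 251188643.151
  10^(58.2/10) = 660693.448
Difference: 251188643.151 - 660693.448 = 250527949.703
L_source = 10 * log10(250527949.703) = 83.99

83.99 dB


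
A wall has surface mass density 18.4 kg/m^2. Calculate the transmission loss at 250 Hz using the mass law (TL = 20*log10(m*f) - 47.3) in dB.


Given values:
  m = 18.4 kg/m^2, f = 250 Hz
Formula: TL = 20 * log10(m * f) - 47.3
Compute m * f = 18.4 * 250 = 4600.0
Compute log10(4600.0) = 3.662758
Compute 20 * 3.662758 = 73.2552
TL = 73.2552 - 47.3 = 25.96

25.96 dB


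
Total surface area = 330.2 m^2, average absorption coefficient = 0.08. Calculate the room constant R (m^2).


Given values:
  S = 330.2 m^2, alpha = 0.08
Formula: R = S * alpha / (1 - alpha)
Numerator: 330.2 * 0.08 = 26.416
Denominator: 1 - 0.08 = 0.92
R = 26.416 / 0.92 = 28.71

28.71 m^2


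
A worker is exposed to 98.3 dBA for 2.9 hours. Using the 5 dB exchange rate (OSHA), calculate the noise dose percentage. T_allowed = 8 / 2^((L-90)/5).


Given values:
  L = 98.3 dBA, T = 2.9 hours
Formula: T_allowed = 8 / 2^((L - 90) / 5)
Compute exponent: (98.3 - 90) / 5 = 1.66
Compute 2^(1.66) = 3.160165
T_allowed = 8 / 3.160165 = 2.531513 hours
Dose = (T / T_allowed) * 100
Dose = (2.9 / 2.531513) * 100 = 114.56

114.56 %


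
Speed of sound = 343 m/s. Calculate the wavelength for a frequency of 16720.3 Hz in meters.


Given values:
  c = 343 m/s, f = 16720.3 Hz
Formula: lambda = c / f
lambda = 343 / 16720.3
lambda = 0.0205

0.0205 m


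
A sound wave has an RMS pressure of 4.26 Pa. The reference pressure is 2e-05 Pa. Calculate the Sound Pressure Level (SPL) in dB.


Given values:
  p = 4.26 Pa
  p_ref = 2e-05 Pa
Formula: SPL = 20 * log10(p / p_ref)
Compute ratio: p / p_ref = 4.26 / 2e-05 = 213000
Compute log10: log10(213000) = 5.32838
Multiply: SPL = 20 * 5.32838 = 106.57

106.57 dB


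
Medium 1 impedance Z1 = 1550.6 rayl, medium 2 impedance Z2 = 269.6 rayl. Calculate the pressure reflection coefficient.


Given values:
  Z1 = 1550.6 rayl, Z2 = 269.6 rayl
Formula: R = (Z2 - Z1) / (Z2 + Z1)
Numerator: Z2 - Z1 = 269.6 - 1550.6 = -1281.0
Denominator: Z2 + Z1 = 269.6 + 1550.6 = 1820.2
R = -1281.0 / 1820.2 = -0.7038

-0.7038


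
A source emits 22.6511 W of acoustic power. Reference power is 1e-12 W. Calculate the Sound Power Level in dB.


Given values:
  W = 22.6511 W
  W_ref = 1e-12 W
Formula: SWL = 10 * log10(W / W_ref)
Compute ratio: W / W_ref = 22651100000000
Compute log10: log10(22651100000000) = 13.355089
Multiply: SWL = 10 * 13.355089 = 133.55

133.55 dB


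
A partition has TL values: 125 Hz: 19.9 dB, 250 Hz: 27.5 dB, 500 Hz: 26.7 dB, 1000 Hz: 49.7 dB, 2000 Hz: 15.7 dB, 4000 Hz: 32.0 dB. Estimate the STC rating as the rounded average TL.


Given TL values at each frequency:
  125 Hz: 19.9 dB
  250 Hz: 27.5 dB
  500 Hz: 26.7 dB
  1000 Hz: 49.7 dB
  2000 Hz: 15.7 dB
  4000 Hz: 32.0 dB
Formula: STC ~ round(average of TL values)
Sum = 19.9 + 27.5 + 26.7 + 49.7 + 15.7 + 32.0 = 171.5
Average = 171.5 / 6 = 28.58
Rounded: 29

29


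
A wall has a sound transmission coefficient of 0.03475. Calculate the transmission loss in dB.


Given values:
  tau = 0.03475
Formula: TL = 10 * log10(1 / tau)
Compute 1 / tau = 1 / 0.03475 = 28.777
Compute log10(28.777) = 1.459046
TL = 10 * 1.459046 = 14.59

14.59 dB


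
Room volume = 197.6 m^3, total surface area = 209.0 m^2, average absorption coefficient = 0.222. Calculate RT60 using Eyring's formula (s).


Given values:
  V = 197.6 m^3, S = 209.0 m^2, alpha = 0.222
Formula: RT60 = 0.161 * V / (-S * ln(1 - alpha))
Compute ln(1 - 0.222) = ln(0.778) = -0.251029
Denominator: -209.0 * -0.251029 = 52.4651
Numerator: 0.161 * 197.6 = 31.8136
RT60 = 31.8136 / 52.4651 = 0.606

0.606 s


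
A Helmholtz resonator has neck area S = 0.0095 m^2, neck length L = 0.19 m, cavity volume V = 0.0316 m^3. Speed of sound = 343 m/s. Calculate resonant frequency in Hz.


Given values:
  S = 0.0095 m^2, L = 0.19 m, V = 0.0316 m^3, c = 343 m/s
Formula: f = (c / (2*pi)) * sqrt(S / (V * L))
Compute V * L = 0.0316 * 0.19 = 0.006004
Compute S / (V * L) = 0.0095 / 0.006004 = 1.5823
Compute sqrt(1.5823) = 1.257895
Compute c / (2*pi) = 343 / 6.283185 = 54.590148
f = 54.590148 * 1.257895 = 68.67

68.67 Hz


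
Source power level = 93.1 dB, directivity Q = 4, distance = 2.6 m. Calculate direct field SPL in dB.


Given values:
  Lw = 93.1 dB, Q = 4, r = 2.6 m
Formula: SPL = Lw + 10 * log10(Q / (4 * pi * r^2))
Compute 4 * pi * r^2 = 4 * pi * 2.6^2 = 84.9487
Compute Q / denom = 4 / 84.9487 = 0.04708724
Compute 10 * log10(0.04708724) = -13.271
SPL = 93.1 + (-13.271) = 79.83

79.83 dB


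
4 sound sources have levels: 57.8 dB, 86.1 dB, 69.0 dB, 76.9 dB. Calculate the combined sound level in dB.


Formula: L_total = 10 * log10( sum(10^(Li/10)) )
  Source 1: 10^(57.8/10) = 602559.5861
  Source 2: 10^(86.1/10) = 407380277.8041
  Source 3: 10^(69.0/10) = 7943282.3472
  Source 4: 10^(76.9/10) = 48977881.9368
Sum of linear values = 464904001.6742
L_total = 10 * log10(464904001.6742) = 86.67

86.67 dB


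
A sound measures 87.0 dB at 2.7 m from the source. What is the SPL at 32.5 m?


Given values:
  SPL1 = 87.0 dB, r1 = 2.7 m, r2 = 32.5 m
Formula: SPL2 = SPL1 - 20 * log10(r2 / r1)
Compute ratio: r2 / r1 = 32.5 / 2.7 = 12.037
Compute log10: log10(12.037) = 1.080518
Compute drop: 20 * 1.080518 = 21.6104
SPL2 = 87.0 - 21.6104 = 65.39

65.39 dB


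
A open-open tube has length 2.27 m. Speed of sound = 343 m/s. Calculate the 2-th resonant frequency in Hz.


Given values:
  Tube type: open-open, L = 2.27 m, c = 343 m/s, n = 2
Formula: f_n = n * c / (2 * L)
Compute 2 * L = 2 * 2.27 = 4.54
f = 2 * 343 / 4.54
f = 151.1

151.1 Hz


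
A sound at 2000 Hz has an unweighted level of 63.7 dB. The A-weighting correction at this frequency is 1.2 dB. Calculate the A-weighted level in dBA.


Given values:
  SPL = 63.7 dB
  A-weighting at 2000 Hz = 1.2 dB
Formula: L_A = SPL + A_weight
L_A = 63.7 + (1.2)
L_A = 64.9

64.9 dBA


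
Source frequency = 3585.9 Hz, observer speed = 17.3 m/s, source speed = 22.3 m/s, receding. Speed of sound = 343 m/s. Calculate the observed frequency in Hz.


Given values:
  f_s = 3585.9 Hz, v_o = 17.3 m/s, v_s = 22.3 m/s
  Direction: receding
Formula: f_o = f_s * (c - v_o) / (c + v_s)
Numerator: c - v_o = 343 - 17.3 = 325.7
Denominator: c + v_s = 343 + 22.3 = 365.3
f_o = 3585.9 * 325.7 / 365.3 = 3197.17

3197.17 Hz


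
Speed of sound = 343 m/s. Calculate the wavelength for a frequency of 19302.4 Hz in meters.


Given values:
  c = 343 m/s, f = 19302.4 Hz
Formula: lambda = c / f
lambda = 343 / 19302.4
lambda = 0.0178

0.0178 m


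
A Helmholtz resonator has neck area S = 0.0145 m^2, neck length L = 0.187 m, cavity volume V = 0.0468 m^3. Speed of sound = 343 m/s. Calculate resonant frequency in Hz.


Given values:
  S = 0.0145 m^2, L = 0.187 m, V = 0.0468 m^3, c = 343 m/s
Formula: f = (c / (2*pi)) * sqrt(S / (V * L))
Compute V * L = 0.0468 * 0.187 = 0.0087516
Compute S / (V * L) = 0.0145 / 0.0087516 = 1.6568
Compute sqrt(1.6568) = 1.287167
Compute c / (2*pi) = 343 / 6.283185 = 54.590148
f = 54.590148 * 1.287167 = 70.27

70.27 Hz


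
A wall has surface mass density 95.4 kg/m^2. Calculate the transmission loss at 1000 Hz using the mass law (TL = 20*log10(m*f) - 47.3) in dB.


Given values:
  m = 95.4 kg/m^2, f = 1000 Hz
Formula: TL = 20 * log10(m * f) - 47.3
Compute m * f = 95.4 * 1000 = 95400.0
Compute log10(95400.0) = 4.979548
Compute 20 * 4.979548 = 99.591
TL = 99.591 - 47.3 = 52.29

52.29 dB


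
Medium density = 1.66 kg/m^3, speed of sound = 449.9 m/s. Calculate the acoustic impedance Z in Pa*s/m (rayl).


Given values:
  rho = 1.66 kg/m^3
  c = 449.9 m/s
Formula: Z = rho * c
Z = 1.66 * 449.9
Z = 746.83

746.83 rayl


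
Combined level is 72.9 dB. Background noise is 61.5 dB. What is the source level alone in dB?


Given values:
  L_total = 72.9 dB, L_bg = 61.5 dB
Formula: L_source = 10 * log10(10^(L_total/10) - 10^(L_bg/10))
Convert to linear:
  10^(72.9/10) = 19498445.9976
  10^(61.5/10) = 1412537.5446
Difference: 19498445.9976 - 1412537.5446 = 18085908.453
L_source = 10 * log10(18085908.453) = 72.57

72.57 dB


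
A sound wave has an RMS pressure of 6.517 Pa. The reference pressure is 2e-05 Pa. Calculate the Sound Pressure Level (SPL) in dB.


Given values:
  p = 6.517 Pa
  p_ref = 2e-05 Pa
Formula: SPL = 20 * log10(p / p_ref)
Compute ratio: p / p_ref = 6.517 / 2e-05 = 325850
Compute log10: log10(325850) = 5.513018
Multiply: SPL = 20 * 5.513018 = 110.26

110.26 dB


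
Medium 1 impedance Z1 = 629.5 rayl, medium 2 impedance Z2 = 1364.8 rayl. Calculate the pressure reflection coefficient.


Given values:
  Z1 = 629.5 rayl, Z2 = 1364.8 rayl
Formula: R = (Z2 - Z1) / (Z2 + Z1)
Numerator: Z2 - Z1 = 1364.8 - 629.5 = 735.3
Denominator: Z2 + Z1 = 1364.8 + 629.5 = 1994.3
R = 735.3 / 1994.3 = 0.3687

0.3687


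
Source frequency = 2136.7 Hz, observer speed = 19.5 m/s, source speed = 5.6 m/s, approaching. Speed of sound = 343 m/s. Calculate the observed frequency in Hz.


Given values:
  f_s = 2136.7 Hz, v_o = 19.5 m/s, v_s = 5.6 m/s
  Direction: approaching
Formula: f_o = f_s * (c + v_o) / (c - v_s)
Numerator: c + v_o = 343 + 19.5 = 362.5
Denominator: c - v_s = 343 - 5.6 = 337.4
f_o = 2136.7 * 362.5 / 337.4 = 2295.65

2295.65 Hz


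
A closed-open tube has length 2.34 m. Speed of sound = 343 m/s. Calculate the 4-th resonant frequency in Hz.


Given values:
  Tube type: closed-open, L = 2.34 m, c = 343 m/s, n = 4
Formula: f_n = (2n - 1) * c / (4 * L)
Compute 2n - 1 = 2*4 - 1 = 7
Compute 4 * L = 4 * 2.34 = 9.36
f = 7 * 343 / 9.36
f = 256.52

256.52 Hz


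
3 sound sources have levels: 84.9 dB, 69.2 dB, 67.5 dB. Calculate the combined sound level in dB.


Formula: L_total = 10 * log10( sum(10^(Li/10)) )
  Source 1: 10^(84.9/10) = 309029543.2514
  Source 2: 10^(69.2/10) = 8317637.711
  Source 3: 10^(67.5/10) = 5623413.2519
Sum of linear values = 322970594.2143
L_total = 10 * log10(322970594.2143) = 85.09

85.09 dB


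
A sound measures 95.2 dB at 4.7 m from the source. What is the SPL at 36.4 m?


Given values:
  SPL1 = 95.2 dB, r1 = 4.7 m, r2 = 36.4 m
Formula: SPL2 = SPL1 - 20 * log10(r2 / r1)
Compute ratio: r2 / r1 = 36.4 / 4.7 = 7.7447
Compute log10: log10(7.7447) = 0.889005
Compute drop: 20 * 0.889005 = 17.7801
SPL2 = 95.2 - 17.7801 = 77.42

77.42 dB


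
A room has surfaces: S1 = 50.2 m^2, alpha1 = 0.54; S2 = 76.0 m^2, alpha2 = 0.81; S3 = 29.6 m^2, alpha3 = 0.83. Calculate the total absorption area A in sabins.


Given surfaces:
  Surface 1: 50.2 * 0.54 = 27.108
  Surface 2: 76.0 * 0.81 = 61.56
  Surface 3: 29.6 * 0.83 = 24.568
Formula: A = sum(Si * alpha_i)
A = 27.108 + 61.56 + 24.568
A = 113.24

113.24 sabins


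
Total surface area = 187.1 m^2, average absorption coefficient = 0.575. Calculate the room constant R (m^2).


Given values:
  S = 187.1 m^2, alpha = 0.575
Formula: R = S * alpha / (1 - alpha)
Numerator: 187.1 * 0.575 = 107.5825
Denominator: 1 - 0.575 = 0.425
R = 107.5825 / 0.425 = 253.14

253.14 m^2


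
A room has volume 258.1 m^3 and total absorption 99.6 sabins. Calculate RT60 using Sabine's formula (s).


Given values:
  V = 258.1 m^3
  A = 99.6 sabins
Formula: RT60 = 0.161 * V / A
Numerator: 0.161 * 258.1 = 41.5541
RT60 = 41.5541 / 99.6 = 0.417

0.417 s


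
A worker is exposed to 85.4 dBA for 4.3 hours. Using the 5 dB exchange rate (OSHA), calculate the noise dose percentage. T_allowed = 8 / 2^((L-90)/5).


Given values:
  L = 85.4 dBA, T = 4.3 hours
Formula: T_allowed = 8 / 2^((L - 90) / 5)
Compute exponent: (85.4 - 90) / 5 = -0.92
Compute 2^(-0.92) = 0.528509
T_allowed = 8 / 0.528509 = 15.136923 hours
Dose = (T / T_allowed) * 100
Dose = (4.3 / 15.136923) * 100 = 28.41

28.41 %


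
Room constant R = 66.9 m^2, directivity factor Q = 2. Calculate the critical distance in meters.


Given values:
  R = 66.9 m^2, Q = 2
Formula: d_c = 0.141 * sqrt(Q * R)
Compute Q * R = 2 * 66.9 = 133.8
Compute sqrt(133.8) = 11.5672
d_c = 0.141 * 11.5672 = 1.631

1.631 m


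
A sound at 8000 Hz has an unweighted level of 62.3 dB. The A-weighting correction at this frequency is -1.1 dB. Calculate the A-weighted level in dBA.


Given values:
  SPL = 62.3 dB
  A-weighting at 8000 Hz = -1.1 dB
Formula: L_A = SPL + A_weight
L_A = 62.3 + (-1.1)
L_A = 61.2

61.2 dBA


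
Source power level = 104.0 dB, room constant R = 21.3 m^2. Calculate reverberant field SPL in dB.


Given values:
  Lw = 104.0 dB, R = 21.3 m^2
Formula: SPL = Lw + 10 * log10(4 / R)
Compute 4 / R = 4 / 21.3 = 0.187793
Compute 10 * log10(0.187793) = -7.2632
SPL = 104.0 + (-7.2632) = 96.74

96.74 dB


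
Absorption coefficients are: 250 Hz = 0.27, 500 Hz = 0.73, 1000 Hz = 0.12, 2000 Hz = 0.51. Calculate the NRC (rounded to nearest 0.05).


Given values:
  a_250 = 0.27, a_500 = 0.73
  a_1000 = 0.12, a_2000 = 0.51
Formula: NRC = (a250 + a500 + a1000 + a2000) / 4
Sum = 0.27 + 0.73 + 0.12 + 0.51 = 1.63
NRC = 1.63 / 4 = 0.4075
Rounded to nearest 0.05: 0.4

0.4


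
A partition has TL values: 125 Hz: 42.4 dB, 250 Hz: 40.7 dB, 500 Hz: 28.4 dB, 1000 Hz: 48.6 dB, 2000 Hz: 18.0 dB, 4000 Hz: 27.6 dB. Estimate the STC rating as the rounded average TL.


Given TL values at each frequency:
  125 Hz: 42.4 dB
  250 Hz: 40.7 dB
  500 Hz: 28.4 dB
  1000 Hz: 48.6 dB
  2000 Hz: 18.0 dB
  4000 Hz: 27.6 dB
Formula: STC ~ round(average of TL values)
Sum = 42.4 + 40.7 + 28.4 + 48.6 + 18.0 + 27.6 = 205.7
Average = 205.7 / 6 = 34.28
Rounded: 34

34


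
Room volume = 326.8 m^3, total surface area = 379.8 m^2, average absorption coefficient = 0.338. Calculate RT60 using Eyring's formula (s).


Given values:
  V = 326.8 m^3, S = 379.8 m^2, alpha = 0.338
Formula: RT60 = 0.161 * V / (-S * ln(1 - alpha))
Compute ln(1 - 0.338) = ln(0.662) = -0.41249
Denominator: -379.8 * -0.41249 = 156.6637
Numerator: 0.161 * 326.8 = 52.6148
RT60 = 52.6148 / 156.6637 = 0.336

0.336 s


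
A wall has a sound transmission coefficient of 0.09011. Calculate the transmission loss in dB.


Given values:
  tau = 0.09011
Formula: TL = 10 * log10(1 / tau)
Compute 1 / tau = 1 / 0.09011 = 11.0975
Compute log10(11.0975) = 1.045225
TL = 10 * 1.045225 = 10.45

10.45 dB


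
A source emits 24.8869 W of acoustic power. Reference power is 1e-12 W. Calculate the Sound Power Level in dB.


Given values:
  W = 24.8869 W
  W_ref = 1e-12 W
Formula: SWL = 10 * log10(W / W_ref)
Compute ratio: W / W_ref = 24886900000000
Compute log10: log10(24886900000000) = 13.395971
Multiply: SWL = 10 * 13.395971 = 133.96

133.96 dB


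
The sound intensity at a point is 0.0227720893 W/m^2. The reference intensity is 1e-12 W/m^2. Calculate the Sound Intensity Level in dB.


Given values:
  I = 0.0227720893 W/m^2
  I_ref = 1e-12 W/m^2
Formula: SIL = 10 * log10(I / I_ref)
Compute ratio: I / I_ref = 22772089300
Compute log10: log10(22772089300) = 10.357403
Multiply: SIL = 10 * 10.357403 = 103.57

103.57 dB


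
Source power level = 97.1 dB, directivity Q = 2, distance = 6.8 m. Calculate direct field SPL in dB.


Given values:
  Lw = 97.1 dB, Q = 2, r = 6.8 m
Formula: SPL = Lw + 10 * log10(Q / (4 * pi * r^2))
Compute 4 * pi * r^2 = 4 * pi * 6.8^2 = 581.069
Compute Q / denom = 2 / 581.069 = 0.00344193
Compute 10 * log10(0.00344193) = -24.632
SPL = 97.1 + (-24.632) = 72.47

72.47 dB
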